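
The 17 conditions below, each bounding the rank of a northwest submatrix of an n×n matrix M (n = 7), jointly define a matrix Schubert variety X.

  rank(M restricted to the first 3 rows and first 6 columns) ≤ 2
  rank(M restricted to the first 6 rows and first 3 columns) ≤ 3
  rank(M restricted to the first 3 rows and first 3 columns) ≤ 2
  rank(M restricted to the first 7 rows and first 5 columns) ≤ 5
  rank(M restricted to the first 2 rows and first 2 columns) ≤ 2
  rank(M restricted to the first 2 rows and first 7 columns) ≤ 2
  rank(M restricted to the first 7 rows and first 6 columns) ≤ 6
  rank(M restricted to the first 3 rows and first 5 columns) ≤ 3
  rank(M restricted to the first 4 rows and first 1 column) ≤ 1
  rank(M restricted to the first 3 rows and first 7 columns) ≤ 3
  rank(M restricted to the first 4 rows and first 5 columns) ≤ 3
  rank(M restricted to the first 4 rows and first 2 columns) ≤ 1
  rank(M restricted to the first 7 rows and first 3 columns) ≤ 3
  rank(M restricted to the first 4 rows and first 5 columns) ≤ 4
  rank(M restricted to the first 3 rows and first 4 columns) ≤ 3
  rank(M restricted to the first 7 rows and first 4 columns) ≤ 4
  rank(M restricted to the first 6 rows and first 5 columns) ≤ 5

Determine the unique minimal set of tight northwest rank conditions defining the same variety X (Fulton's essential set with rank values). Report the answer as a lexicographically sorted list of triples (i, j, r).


Reconstructing r_w from the 17 given conditions:

  row 1: 1 1 1 1 1 1 1
  row 2: 1 1 2 2 2 2 2
  row 3: 1 1 2 2 2 2 3
  row 4: 1 1 2 3 3 3 4
  row 5: 1 2 3 4 4 4 5
  row 6: 1 2 3 4 5 5 6
  row 7: 1 2 3 4 5 6 7

hence w(1..7) = (1, 3, 7, 4, 2, 5, 6).

ℓ(w)=6; the 2 essential cells (i,j,r):

[(3, 6, 2), (4, 2, 1)]


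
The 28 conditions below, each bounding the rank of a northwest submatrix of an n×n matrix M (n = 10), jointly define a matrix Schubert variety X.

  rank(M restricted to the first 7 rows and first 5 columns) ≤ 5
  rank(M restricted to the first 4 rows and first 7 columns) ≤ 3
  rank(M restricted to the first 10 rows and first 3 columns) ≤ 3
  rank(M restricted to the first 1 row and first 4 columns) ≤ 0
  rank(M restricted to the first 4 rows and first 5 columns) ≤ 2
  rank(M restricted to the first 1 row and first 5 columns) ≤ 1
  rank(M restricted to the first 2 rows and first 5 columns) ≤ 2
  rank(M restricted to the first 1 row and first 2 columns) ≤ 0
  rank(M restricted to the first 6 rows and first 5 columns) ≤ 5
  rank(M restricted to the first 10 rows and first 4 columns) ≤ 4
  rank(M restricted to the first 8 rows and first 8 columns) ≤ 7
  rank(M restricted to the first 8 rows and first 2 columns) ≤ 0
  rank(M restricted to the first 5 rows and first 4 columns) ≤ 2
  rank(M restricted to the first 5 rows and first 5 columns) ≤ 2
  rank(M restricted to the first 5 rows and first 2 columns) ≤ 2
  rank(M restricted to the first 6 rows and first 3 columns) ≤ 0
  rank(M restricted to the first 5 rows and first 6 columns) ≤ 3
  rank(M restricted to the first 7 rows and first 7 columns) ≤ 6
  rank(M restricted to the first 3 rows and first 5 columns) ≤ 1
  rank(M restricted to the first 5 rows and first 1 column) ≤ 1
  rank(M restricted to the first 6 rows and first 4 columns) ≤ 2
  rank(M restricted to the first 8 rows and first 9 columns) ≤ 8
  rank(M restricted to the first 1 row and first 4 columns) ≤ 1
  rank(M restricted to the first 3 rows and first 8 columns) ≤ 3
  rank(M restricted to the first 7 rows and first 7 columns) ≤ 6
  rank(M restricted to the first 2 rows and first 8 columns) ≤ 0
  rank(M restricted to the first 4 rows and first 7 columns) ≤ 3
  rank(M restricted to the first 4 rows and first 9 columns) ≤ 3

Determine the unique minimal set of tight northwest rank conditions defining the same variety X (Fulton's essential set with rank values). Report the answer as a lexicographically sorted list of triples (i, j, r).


Propagating the 28 rank bounds to every northwest block:

  row 1: 0 | 0 | 0 | 0 | 0 | 0 | 0 | 0 | 1 | 1
  row 2: 0 | 0 | 0 | 0 | 0 | 0 | 0 | 0 | 1 | 2
  row 3: 0 | 0 | 0 | 1 | 1 | 1 | 1 | 1 | 2 | 3
  row 4: 0 | 0 | 0 | 1 | 2 | 2 | 2 | 2 | 3 | 4
  row 5: 0 | 0 | 0 | 1 | 2 | 3 | 3 | 3 | 4 | 5
  row 6: 0 | 0 | 0 | 1 | 2 | 3 | 4 | 4 | 5 | 6
  row 7: 0 | 0 | 1 | 2 | 3 | 4 | 5 | 5 | 6 | 7
  row 8: 0 | 0 | 1 | 2 | 3 | 4 | 5 | 6 | 7 | 8
  row 9: 1 | 1 | 2 | 3 | 4 | 5 | 6 | 7 | 8 | 9
  row 10: 1 | 2 | 3 | 4 | 5 | 6 | 7 | 8 | 9 | 10

the unique w with this rank table is (9, 10, 4, 5, 6, 7, 3, 8, 1, 2).

ℓ(w)=32; the 3 essential cells (i,j,r):

[(2, 8, 0), (6, 3, 0), (8, 2, 0)]


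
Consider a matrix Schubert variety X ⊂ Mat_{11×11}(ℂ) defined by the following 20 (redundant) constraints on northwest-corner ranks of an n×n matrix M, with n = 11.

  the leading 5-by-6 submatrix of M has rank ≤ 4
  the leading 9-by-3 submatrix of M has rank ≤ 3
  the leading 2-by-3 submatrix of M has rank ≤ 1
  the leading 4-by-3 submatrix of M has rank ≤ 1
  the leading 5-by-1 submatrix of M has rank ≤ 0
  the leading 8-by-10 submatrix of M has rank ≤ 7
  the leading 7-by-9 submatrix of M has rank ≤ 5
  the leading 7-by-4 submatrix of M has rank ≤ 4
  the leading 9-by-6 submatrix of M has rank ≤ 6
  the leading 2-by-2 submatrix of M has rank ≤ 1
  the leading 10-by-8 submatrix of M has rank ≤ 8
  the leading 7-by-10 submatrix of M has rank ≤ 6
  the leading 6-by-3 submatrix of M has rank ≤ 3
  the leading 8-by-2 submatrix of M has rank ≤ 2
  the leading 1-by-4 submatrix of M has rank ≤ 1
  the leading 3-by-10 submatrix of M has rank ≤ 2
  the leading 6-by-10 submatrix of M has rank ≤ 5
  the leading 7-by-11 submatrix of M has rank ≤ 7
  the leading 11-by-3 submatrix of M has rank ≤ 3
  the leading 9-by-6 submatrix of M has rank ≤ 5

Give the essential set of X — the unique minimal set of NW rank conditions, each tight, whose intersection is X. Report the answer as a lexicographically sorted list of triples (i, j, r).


Rank table r_w(11×11) implied by the 20 constraints:

  i=1: 0, 1, 1, 1, 1, 1, 1, 1, 1, 1, 1
  i=2: 0, 1, 1, 2, 2, 2, 2, 2, 2, 2, 2
  i=3: 0, 1, 1, 2, 2, 2, 2, 2, 2, 2, 3
  i=4: 0, 1, 1, 2, 3, 3, 3, 3, 3, 3, 4
  i=5: 0, 1, 2, 3, 4, 4, 4, 4, 4, 4, 5
  i=6: 1, 2, 3, 4, 5, 5, 5, 5, 5, 5, 6
  i=7: 1, 2, 3, 4, 5, 5, 5, 5, 5, 6, 7
  i=8: 1, 2, 3, 4, 5, 5, 6, 6, 6, 7, 8
  i=9: 1, 2, 3, 4, 5, 5, 6, 7, 7, 8, 9
  i=10: 1, 2, 3, 4, 5, 6, 7, 8, 8, 9, 10
  i=11: 1, 2, 3, 4, 5, 6, 7, 8, 9, 10, 11

reading off 1-entries of Δ²R: w = (2, 4, 11, 5, 3, 1, 10, 7, 8, 6, 9).

|D(w)|=20, |Ess(w)|=5:

[(3, 10, 2), (4, 3, 1), (5, 1, 0), (7, 9, 5), (9, 6, 5)]


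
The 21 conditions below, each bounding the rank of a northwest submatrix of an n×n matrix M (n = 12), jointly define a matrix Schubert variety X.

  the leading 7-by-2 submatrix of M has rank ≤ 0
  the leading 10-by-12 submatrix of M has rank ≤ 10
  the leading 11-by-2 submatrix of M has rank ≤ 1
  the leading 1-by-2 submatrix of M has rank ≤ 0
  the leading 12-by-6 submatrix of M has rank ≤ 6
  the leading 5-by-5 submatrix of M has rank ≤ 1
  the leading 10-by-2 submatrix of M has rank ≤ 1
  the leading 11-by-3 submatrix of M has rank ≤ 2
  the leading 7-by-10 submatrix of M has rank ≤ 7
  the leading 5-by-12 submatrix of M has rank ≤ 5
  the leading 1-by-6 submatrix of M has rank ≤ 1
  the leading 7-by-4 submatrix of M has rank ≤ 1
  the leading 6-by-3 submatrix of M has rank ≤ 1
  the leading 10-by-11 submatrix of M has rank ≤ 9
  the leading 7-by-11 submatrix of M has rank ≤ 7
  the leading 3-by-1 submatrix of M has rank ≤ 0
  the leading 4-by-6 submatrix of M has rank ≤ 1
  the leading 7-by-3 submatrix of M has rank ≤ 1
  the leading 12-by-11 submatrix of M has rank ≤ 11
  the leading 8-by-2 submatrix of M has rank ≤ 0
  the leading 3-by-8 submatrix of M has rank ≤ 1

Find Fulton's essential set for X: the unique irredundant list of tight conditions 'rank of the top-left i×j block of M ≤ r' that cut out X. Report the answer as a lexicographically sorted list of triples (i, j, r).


Computing R[i][j] = min implied NW-rank bound (n=12, 21 conditions):

  R[1]: 0, 0, 1, 1, 1, 1, 1, 1, 1, 1, 1, 1
  R[2]: 0, 0, 1, 1, 1, 1, 1, 1, 2, 2, 2, 2
  R[3]: 0, 0, 1, 1, 1, 1, 1, 1, 2, 3, 3, 3
  R[4]: 0, 0, 1, 1, 1, 1, 2, 2, 3, 4, 4, 4
  R[5]: 0, 0, 1, 1, 1, 2, 3, 3, 4, 5, 5, 5
  R[6]: 0, 0, 1, 1, 2, 3, 4, 4, 5, 6, 6, 6
  R[7]: 0, 0, 1, 1, 2, 3, 4, 5, 6, 7, 7, 7
  R[8]: 0, 0, 1, 2, 3, 4, 5, 6, 7, 8, 8, 8
  R[9]: 1, 1, 2, 3, 4, 5, 6, 7, 8, 9, 9, 9
  R[10]: 1, 1, 2, 3, 4, 5, 6, 7, 8, 9, 9, 10
  R[11]: 1, 1, 2, 3, 4, 5, 6, 7, 8, 9, 10, 11
  R[12]: 1, 2, 3, 4, 5, 6, 7, 8, 9, 10, 11, 12

so w = (3, 9, 10, 7, 6, 5, 8, 4, 1, 12, 11, 2).

Fulton essential set (7 of the 36 Rothe cells):

[(3, 8, 1), (4, 6, 1), (5, 5, 1), (7, 4, 1), (8, 2, 0), (10, 11, 9), (11, 2, 1)]


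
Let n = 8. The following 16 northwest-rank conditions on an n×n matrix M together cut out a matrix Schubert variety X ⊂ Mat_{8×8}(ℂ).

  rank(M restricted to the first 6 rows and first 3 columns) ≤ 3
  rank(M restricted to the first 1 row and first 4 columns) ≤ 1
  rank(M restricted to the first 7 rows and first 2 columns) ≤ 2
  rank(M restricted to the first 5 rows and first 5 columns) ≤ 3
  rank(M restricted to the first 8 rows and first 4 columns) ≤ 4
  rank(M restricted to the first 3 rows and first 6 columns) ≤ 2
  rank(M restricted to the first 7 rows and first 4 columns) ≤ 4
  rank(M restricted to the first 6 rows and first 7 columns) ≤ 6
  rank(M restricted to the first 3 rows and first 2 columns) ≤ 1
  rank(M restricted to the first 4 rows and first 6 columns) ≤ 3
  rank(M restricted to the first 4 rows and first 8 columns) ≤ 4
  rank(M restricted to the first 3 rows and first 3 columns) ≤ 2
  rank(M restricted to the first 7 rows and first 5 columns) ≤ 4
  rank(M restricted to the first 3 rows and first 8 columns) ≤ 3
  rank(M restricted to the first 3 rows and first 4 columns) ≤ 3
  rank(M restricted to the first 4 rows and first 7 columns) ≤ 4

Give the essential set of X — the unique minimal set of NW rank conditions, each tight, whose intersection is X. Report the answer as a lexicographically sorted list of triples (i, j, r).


Rank table r_w(8×8) implied by the 16 constraints:

  i=1: 1, 1, 1, 1, 1, 1, 1, 1
  i=2: 1, 1, 2, 2, 2, 2, 2, 2
  i=3: 1, 1, 2, 2, 2, 2, 3, 3
  i=4: 1, 2, 3, 3, 3, 3, 4, 4
  i=5: 1, 2, 3, 3, 3, 4, 5, 5
  i=6: 1, 2, 3, 4, 4, 5, 6, 6
  i=7: 1, 2, 3, 4, 4, 5, 6, 7
  i=8: 1, 2, 3, 4, 5, 6, 7, 8

reading off 1-entries of Δ²R: w = (1, 3, 7, 2, 6, 4, 8, 5).

ℓ(w)=8; the 4 essential cells (i,j,r):

[(3, 2, 1), (3, 6, 2), (5, 5, 3), (7, 5, 4)]


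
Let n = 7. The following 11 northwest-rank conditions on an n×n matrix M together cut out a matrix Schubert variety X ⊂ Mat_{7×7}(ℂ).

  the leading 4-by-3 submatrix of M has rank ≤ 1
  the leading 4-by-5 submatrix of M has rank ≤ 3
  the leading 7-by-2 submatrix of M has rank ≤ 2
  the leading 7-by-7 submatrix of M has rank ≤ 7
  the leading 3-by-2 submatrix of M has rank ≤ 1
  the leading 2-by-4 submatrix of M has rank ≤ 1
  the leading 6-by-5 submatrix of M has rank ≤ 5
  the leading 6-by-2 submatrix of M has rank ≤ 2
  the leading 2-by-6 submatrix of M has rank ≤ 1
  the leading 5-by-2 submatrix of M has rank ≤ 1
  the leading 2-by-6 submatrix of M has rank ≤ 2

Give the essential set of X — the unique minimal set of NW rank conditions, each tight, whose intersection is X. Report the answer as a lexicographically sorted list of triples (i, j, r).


Rank table r_w(7×7) implied by the 11 constraints:

  1, 1, 1, 1, 1, 1, 1
  1, 1, 1, 1, 1, 1, 2
  1, 1, 1, 2, 2, 2, 3
  1, 1, 1, 2, 3, 3, 4
  1, 1, 2, 3, 4, 4, 5
  1, 2, 3, 4, 5, 5, 6
  1, 2, 3, 4, 5, 6, 7

so w = (1, 7, 4, 5, 3, 2, 6).

3 SE-corners of the 10-cell Rothe diagram give Ess(w):

[(2, 6, 1), (4, 3, 1), (5, 2, 1)]


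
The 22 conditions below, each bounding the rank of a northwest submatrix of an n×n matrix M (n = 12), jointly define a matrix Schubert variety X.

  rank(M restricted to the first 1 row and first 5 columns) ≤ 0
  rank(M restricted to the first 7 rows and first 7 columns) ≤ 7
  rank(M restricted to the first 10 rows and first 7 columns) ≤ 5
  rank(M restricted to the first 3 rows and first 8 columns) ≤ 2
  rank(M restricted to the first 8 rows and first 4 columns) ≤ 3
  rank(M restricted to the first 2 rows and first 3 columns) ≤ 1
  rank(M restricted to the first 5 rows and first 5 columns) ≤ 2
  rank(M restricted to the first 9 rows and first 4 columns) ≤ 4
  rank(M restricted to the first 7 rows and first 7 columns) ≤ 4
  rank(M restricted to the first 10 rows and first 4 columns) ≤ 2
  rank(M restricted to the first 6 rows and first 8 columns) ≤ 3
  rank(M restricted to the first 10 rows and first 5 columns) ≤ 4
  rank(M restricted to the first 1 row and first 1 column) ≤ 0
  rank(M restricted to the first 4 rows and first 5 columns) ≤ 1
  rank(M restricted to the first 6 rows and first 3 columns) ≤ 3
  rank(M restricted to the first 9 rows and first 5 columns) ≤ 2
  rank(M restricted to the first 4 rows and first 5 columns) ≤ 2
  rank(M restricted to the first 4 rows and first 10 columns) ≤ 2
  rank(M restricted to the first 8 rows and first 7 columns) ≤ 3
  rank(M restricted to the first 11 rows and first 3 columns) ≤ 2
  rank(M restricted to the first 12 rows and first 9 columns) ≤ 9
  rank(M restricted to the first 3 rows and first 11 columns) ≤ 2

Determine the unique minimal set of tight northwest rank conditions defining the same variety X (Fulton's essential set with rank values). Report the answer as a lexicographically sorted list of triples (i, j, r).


The tightest implied rank at each (i,j), from the 22 conditions:

  row 1: 0 | 0 | 0 | 0 | 0 | 1 | 1 | 1 | 1 | 1 | 1 | 1
  row 2: 1 | 1 | 1 | 1 | 1 | 2 | 2 | 2 | 2 | 2 | 2 | 2
  row 3: 1 | 1 | 1 | 1 | 1 | 2 | 2 | 2 | 2 | 2 | 2 | 3
  row 4: 1 | 1 | 1 | 1 | 1 | 2 | 2 | 2 | 2 | 2 | 3 | 4
  row 5: 1 | 2 | 2 | 2 | 2 | 3 | 3 | 3 | 3 | 3 | 4 | 5
  row 6: 1 | 2 | 2 | 2 | 2 | 3 | 3 | 3 | 4 | 4 | 5 | 6
  row 7: 1 | 2 | 2 | 2 | 2 | 3 | 3 | 4 | 5 | 5 | 6 | 7
  row 8: 1 | 2 | 2 | 2 | 2 | 3 | 3 | 4 | 5 | 6 | 7 | 8
  row 9: 1 | 2 | 2 | 2 | 2 | 3 | 4 | 5 | 6 | 7 | 8 | 9
  row 10: 1 | 2 | 2 | 2 | 3 | 4 | 5 | 6 | 7 | 8 | 9 | 10
  row 11: 1 | 2 | 2 | 3 | 4 | 5 | 6 | 7 | 8 | 9 | 10 | 11
  row 12: 1 | 2 | 3 | 4 | 5 | 6 | 7 | 8 | 9 | 10 | 11 | 12

the unique w with this rank table is (6, 1, 12, 11, 2, 9, 8, 10, 7, 5, 4, 3).

|D(w)|=41, |Ess(w)|=9:

[(1, 5, 0), (3, 11, 2), (4, 5, 1), (4, 10, 2), (6, 8, 3), (8, 7, 3), (9, 5, 2), (10, 4, 2), (11, 3, 2)]


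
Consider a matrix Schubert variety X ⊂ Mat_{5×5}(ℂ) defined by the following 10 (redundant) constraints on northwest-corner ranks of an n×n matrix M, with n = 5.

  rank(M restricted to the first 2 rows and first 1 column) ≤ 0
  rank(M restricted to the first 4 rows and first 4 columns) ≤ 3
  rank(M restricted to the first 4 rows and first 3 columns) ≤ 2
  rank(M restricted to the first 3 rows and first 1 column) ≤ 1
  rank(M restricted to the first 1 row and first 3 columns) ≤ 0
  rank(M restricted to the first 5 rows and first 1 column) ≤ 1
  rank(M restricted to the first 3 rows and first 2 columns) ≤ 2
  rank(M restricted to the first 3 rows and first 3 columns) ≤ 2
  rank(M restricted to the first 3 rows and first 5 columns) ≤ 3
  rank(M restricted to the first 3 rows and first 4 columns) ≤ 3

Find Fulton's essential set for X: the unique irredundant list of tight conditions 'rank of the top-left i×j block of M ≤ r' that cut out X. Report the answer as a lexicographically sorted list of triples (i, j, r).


Recovering R(i,j) via the rank-extension bound from the 10 conditions:

  0, 0, 0, 1, 1
  0, 1, 1, 2, 2
  1, 2, 2, 3, 3
  1, 2, 2, 3, 4
  1, 2, 3, 4, 5

so w = (4, 2, 1, 5, 3).

D(w) has 5 cells with 3 SE-corners; essential set:

[(1, 3, 0), (2, 1, 0), (4, 3, 2)]


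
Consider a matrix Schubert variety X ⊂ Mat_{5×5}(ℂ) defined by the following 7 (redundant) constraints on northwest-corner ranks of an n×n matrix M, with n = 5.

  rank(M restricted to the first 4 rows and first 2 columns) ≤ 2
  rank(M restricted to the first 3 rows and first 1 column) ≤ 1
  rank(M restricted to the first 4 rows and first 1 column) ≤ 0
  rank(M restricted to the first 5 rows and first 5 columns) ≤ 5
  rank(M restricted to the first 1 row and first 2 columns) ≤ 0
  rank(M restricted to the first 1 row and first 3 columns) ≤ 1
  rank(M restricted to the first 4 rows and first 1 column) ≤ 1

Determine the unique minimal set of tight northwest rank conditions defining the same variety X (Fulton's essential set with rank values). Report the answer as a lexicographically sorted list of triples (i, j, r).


Reconstructing r_w from the 7 given conditions:

  i=1: 0 | 0 | 1 | 1 | 1
  i=2: 0 | 1 | 2 | 2 | 2
  i=3: 0 | 1 | 2 | 3 | 3
  i=4: 0 | 1 | 2 | 3 | 4
  i=5: 1 | 2 | 3 | 4 | 5

the unique w with this rank table is (3, 2, 4, 5, 1).

|D(w)|=5, |Ess(w)|=2:

[(1, 2, 0), (4, 1, 0)]


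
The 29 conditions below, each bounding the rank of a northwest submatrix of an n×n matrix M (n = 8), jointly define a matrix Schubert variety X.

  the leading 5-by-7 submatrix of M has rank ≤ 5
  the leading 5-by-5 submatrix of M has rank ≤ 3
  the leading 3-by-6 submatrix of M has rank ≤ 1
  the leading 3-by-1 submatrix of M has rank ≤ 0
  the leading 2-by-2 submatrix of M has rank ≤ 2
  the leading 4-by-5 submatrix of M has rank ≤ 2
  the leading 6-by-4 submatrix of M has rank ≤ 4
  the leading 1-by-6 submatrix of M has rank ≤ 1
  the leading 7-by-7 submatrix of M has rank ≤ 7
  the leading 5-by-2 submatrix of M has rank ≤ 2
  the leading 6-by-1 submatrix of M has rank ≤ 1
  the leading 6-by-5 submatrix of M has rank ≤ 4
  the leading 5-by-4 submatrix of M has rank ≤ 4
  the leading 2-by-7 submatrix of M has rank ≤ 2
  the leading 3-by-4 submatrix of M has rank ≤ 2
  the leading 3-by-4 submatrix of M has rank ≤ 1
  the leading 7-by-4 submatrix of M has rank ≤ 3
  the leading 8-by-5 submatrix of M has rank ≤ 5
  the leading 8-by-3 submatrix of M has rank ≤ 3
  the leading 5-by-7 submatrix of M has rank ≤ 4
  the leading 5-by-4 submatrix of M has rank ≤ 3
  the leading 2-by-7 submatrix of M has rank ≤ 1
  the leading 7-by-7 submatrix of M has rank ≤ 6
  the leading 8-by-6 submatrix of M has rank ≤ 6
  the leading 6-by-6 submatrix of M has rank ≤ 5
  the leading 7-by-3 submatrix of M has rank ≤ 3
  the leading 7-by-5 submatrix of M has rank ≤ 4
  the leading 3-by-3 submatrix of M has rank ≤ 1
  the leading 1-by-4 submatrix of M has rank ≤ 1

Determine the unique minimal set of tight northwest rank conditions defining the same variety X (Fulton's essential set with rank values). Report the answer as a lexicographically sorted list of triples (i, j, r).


Recovering R(i,j) via the rank-extension bound from the 29 conditions:

  i=1: 0  1  1  1  1  1  1  1
  i=2: 0  1  1  1  1  1  1  2
  i=3: 0  1  1  1  1  1  2  3
  i=4: 1  2  2  2  2  2  3  4
  i=5: 1  2  3  3  3  3  4  5
  i=6: 1  2  3  3  4  4  5  6
  i=7: 1  2  3  3  4  5  6  7
  i=8: 1  2  3  4  5  6  7  8

reading off 1-entries of Δ²R: w = (2, 8, 7, 1, 3, 5, 6, 4).

Rothe diagram D(w) (14 cells), 4 SE-corners (essential conditions):

[(2, 7, 1), (3, 1, 0), (3, 6, 1), (7, 4, 3)]


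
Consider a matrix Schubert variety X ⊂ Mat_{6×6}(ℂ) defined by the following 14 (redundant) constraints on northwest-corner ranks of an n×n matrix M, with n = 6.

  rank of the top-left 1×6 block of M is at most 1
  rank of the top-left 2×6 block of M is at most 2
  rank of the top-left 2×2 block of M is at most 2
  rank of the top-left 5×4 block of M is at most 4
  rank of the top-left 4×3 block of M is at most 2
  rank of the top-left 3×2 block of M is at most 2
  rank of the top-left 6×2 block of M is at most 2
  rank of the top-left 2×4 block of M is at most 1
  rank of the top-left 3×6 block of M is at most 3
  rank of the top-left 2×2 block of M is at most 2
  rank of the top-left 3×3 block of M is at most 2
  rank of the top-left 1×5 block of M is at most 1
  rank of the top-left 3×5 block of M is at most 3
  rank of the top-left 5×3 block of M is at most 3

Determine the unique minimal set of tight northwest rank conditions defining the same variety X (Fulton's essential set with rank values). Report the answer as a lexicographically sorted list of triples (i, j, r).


Recovering R(i,j) via the rank-extension bound from the 14 conditions:

  row 1: 1  1  1  1  1  1
  row 2: 1  1  1  1  2  2
  row 3: 1  2  2  2  3  3
  row 4: 1  2  2  3  4  4
  row 5: 1  2  3  4  5  5
  row 6: 1  2  3  4  5  6

so w = (1, 5, 2, 4, 3, 6).

Rothe diagram D(w) (4 cells), 2 SE-corners (essential conditions):

[(2, 4, 1), (4, 3, 2)]


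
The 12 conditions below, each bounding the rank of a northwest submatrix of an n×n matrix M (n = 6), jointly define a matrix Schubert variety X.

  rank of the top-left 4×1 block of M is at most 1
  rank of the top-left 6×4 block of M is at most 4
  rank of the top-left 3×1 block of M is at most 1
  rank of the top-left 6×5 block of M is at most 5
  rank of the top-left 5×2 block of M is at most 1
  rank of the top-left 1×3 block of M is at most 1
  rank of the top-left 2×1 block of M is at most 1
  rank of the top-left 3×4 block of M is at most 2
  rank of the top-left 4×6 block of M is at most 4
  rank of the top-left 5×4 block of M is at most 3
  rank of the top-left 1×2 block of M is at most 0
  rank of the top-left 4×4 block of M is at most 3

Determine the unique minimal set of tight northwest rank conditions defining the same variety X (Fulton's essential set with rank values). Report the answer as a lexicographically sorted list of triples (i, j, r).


Recovering R(i,j) via the rank-extension bound from the 12 conditions:

  row 1: 0, 0, 1, 1, 1, 1
  row 2: 1, 1, 2, 2, 2, 2
  row 3: 1, 1, 2, 2, 3, 3
  row 4: 1, 1, 2, 3, 4, 4
  row 5: 1, 1, 2, 3, 4, 5
  row 6: 1, 2, 3, 4, 5, 6

second differences of R give the permutation w = (3, 1, 5, 4, 6, 2).

ℓ(w)=6; the 3 essential cells (i,j,r):

[(1, 2, 0), (3, 4, 2), (5, 2, 1)]


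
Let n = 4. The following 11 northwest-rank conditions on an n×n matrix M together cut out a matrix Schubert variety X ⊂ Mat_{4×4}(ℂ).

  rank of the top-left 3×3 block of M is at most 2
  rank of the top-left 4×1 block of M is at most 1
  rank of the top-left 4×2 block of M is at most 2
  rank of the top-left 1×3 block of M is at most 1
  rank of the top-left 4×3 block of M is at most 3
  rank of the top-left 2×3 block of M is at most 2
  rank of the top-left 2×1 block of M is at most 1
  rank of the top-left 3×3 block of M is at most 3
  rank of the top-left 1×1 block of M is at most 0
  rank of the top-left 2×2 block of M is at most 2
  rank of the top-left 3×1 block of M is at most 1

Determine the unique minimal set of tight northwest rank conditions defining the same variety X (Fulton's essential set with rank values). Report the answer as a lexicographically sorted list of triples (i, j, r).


Reconstructing r_w from the 11 given conditions:

  R[1]: 0 | 1 | 1 | 1
  R[2]: 1 | 2 | 2 | 2
  R[3]: 1 | 2 | 2 | 3
  R[4]: 1 | 2 | 3 | 4

so w = (2, 1, 4, 3).

ℓ(w)=2; the 2 essential cells (i,j,r):

[(1, 1, 0), (3, 3, 2)]


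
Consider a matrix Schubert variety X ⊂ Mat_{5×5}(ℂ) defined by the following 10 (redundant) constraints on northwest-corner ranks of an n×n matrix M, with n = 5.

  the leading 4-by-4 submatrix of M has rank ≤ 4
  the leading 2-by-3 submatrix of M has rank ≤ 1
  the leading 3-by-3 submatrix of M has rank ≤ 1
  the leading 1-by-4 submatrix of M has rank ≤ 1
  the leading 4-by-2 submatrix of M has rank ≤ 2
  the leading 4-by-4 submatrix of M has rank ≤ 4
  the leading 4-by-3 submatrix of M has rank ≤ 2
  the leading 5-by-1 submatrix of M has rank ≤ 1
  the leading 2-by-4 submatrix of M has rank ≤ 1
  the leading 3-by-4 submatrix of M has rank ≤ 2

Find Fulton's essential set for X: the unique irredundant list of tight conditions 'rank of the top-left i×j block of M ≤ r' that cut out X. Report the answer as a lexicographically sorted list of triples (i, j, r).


Computing R[i][j] = min implied NW-rank bound (n=5, 10 conditions):

  1, 1, 1, 1, 1
  1, 1, 1, 1, 2
  1, 1, 1, 2, 3
  1, 2, 2, 3, 4
  1, 2, 3, 4, 5

giving w = (1, 5, 4, 2, 3) via Δ²R.

ℓ(w)=5; the 2 essential cells (i,j,r):

[(2, 4, 1), (3, 3, 1)]


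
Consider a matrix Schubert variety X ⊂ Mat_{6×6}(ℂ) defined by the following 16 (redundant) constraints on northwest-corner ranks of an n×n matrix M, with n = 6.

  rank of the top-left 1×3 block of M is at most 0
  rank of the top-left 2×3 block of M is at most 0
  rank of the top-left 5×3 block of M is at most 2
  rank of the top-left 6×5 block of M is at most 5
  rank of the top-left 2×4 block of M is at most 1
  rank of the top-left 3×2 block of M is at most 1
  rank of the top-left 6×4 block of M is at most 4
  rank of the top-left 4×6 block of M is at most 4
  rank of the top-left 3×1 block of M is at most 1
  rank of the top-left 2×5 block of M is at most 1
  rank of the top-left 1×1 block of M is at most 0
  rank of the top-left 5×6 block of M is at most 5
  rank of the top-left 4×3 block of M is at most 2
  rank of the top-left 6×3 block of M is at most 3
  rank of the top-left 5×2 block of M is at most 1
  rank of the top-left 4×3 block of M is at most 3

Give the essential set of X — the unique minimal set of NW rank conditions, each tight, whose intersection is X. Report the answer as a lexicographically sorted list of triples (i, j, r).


Recovering R(i,j) via the rank-extension bound from the 16 conditions:

  i=1: 0 0 0 1 1 1
  i=2: 0 0 0 1 1 2
  i=3: 1 1 1 2 2 3
  i=4: 1 1 2 3 3 4
  i=5: 1 1 2 3 4 5
  i=6: 1 2 3 4 5 6

hence w(1..6) = (4, 6, 1, 3, 5, 2).

Rothe diagram D(w) (9 cells), 3 SE-corners (essential conditions):

[(2, 3, 0), (2, 5, 1), (5, 2, 1)]


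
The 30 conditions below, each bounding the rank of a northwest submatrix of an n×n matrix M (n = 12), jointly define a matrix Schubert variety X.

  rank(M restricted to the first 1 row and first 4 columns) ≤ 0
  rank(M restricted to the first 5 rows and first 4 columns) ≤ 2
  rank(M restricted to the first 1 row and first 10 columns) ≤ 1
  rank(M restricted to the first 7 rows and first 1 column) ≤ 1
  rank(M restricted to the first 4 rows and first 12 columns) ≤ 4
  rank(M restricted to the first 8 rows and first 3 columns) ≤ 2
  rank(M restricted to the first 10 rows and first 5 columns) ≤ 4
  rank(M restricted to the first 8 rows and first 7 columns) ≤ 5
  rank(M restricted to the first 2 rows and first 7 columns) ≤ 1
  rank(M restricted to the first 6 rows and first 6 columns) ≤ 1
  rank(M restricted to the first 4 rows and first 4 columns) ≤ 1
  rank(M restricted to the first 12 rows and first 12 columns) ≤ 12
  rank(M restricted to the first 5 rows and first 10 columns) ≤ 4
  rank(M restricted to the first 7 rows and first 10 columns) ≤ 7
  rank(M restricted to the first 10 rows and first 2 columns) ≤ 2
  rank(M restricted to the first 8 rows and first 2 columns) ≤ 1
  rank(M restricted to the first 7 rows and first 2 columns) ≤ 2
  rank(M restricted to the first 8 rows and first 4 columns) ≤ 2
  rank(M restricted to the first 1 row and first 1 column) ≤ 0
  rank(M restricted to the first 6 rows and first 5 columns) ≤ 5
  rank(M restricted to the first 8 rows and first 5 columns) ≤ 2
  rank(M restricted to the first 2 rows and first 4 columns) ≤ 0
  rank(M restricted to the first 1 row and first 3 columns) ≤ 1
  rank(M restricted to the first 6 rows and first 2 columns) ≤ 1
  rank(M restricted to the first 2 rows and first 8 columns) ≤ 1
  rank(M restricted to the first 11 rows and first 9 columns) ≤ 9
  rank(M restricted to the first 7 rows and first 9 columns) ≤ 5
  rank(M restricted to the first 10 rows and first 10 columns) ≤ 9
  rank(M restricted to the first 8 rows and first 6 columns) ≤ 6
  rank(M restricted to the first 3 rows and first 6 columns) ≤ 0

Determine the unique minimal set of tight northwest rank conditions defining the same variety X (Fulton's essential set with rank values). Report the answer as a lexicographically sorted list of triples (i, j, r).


Rank table r_w(12×12) implied by the 30 constraints:

  R[1]: 0 0 0 0 0 0 1 1 1 1 1 1
  R[2]: 0 0 0 0 0 0 1 1 2 2 2 2
  R[3]: 0 0 0 0 0 0 1 2 3 3 3 3
  R[4]: 1 1 1 1 1 1 2 3 4 4 4 4
  R[5]: 1 1 1 1 1 1 2 3 4 4 5 5
  R[6]: 1 1 1 1 1 1 2 3 4 5 6 6
  R[7]: 1 1 2 2 2 2 3 4 5 6 7 7
  R[8]: 1 1 2 2 2 3 4 5 6 7 8 8
  R[9]: 1 2 3 3 3 4 5 6 7 8 9 9
  R[10]: 1 2 3 4 4 5 6 7 8 9 10 10
  R[11]: 1 2 3 4 5 6 7 8 9 10 11 11
  R[12]: 1 2 3 4 5 6 7 8 9 10 11 12

second differences of R give the permutation w = (7, 9, 8, 1, 11, 10, 3, 6, 2, 4, 5, 12).

Rothe diagram D(w) (34 cells), 6 SE-corners (essential conditions):

[(2, 8, 1), (3, 6, 0), (5, 10, 4), (6, 6, 1), (8, 2, 1), (8, 5, 2)]


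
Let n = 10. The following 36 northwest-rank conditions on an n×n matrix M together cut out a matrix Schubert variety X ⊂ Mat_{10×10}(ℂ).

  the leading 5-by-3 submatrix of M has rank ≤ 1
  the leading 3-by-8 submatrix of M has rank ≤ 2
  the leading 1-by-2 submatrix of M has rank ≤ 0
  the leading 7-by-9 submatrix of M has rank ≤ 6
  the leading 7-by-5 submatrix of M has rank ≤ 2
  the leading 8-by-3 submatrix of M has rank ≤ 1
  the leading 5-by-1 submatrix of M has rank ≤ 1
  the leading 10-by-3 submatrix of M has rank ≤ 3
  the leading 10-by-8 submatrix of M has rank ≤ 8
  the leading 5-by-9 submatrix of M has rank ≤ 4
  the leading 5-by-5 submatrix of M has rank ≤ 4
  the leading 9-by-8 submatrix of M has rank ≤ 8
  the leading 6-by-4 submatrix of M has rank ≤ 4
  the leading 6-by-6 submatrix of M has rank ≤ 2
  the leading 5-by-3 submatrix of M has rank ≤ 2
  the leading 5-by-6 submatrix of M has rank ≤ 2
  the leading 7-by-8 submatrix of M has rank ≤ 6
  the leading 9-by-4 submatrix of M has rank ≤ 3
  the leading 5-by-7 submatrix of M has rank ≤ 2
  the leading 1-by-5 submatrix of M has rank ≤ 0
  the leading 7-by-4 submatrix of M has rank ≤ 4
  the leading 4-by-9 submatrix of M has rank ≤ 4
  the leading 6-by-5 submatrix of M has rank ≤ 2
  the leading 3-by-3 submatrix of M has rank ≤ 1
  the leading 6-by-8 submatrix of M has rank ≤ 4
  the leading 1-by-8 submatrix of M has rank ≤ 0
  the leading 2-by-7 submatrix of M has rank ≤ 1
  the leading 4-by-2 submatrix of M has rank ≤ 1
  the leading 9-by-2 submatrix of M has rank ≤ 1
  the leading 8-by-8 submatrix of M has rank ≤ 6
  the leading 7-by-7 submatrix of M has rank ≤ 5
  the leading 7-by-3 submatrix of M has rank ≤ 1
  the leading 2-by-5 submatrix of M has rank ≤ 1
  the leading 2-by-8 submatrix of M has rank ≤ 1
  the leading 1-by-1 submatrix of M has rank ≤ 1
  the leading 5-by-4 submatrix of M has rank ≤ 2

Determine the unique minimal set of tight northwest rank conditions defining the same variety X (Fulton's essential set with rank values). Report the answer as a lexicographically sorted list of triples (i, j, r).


Rank table r_w(10×10) implied by the 36 constraints:

  0  0  0  0  0  0  0  0  1  1
  1  1  1  1  1  1  1  1  2  2
  1  1  1  2  2  2  2  2  3  3
  1  1  1  2  2  2  2  3  4  4
  1  1  1  2  2  2  2  3  4  5
  1  1  1  2  2  2  3  4  5  6
  1  1  1  2  2  3  4  5  6  7
  1  1  1  2  3  4  5  6  7  8
  1  1  2  3  4  5  6  7  8  9
  1  2  3  4  5  6  7  8  9  10

hence w(1..10) = (9, 1, 4, 8, 10, 7, 6, 5, 3, 2).

D(w) has 30 cells with 6 SE-corners; essential set:

[(1, 8, 0), (5, 7, 2), (6, 6, 2), (7, 5, 2), (8, 3, 1), (9, 2, 1)]


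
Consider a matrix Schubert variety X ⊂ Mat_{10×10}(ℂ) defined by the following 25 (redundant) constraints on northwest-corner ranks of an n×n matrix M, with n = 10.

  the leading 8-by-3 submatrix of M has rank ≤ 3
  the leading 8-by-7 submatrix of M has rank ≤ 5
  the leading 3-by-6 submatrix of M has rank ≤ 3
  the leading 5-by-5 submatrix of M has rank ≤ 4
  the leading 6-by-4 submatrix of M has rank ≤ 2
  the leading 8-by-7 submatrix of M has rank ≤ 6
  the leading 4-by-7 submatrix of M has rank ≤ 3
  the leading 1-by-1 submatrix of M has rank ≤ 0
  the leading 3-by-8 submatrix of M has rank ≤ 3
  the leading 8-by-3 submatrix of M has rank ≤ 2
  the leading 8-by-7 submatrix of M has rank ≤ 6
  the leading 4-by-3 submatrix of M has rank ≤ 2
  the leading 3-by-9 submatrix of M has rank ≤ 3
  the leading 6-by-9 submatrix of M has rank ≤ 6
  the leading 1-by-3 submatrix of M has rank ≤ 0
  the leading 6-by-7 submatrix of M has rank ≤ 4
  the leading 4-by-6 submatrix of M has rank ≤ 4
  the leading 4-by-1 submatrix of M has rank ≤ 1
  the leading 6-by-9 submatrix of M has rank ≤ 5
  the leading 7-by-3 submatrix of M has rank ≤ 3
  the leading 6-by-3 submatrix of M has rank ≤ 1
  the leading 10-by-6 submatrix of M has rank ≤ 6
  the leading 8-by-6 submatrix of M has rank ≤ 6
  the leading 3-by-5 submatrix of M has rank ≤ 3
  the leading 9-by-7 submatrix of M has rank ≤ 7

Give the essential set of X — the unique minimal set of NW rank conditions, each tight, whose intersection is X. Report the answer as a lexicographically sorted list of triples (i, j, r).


The tightest implied rank at each (i,j), from the 25 conditions:

  row 1: 0  0  0  1  1  1  1  1  1  1
  row 2: 1  1  1  2  2  2  2  2  2  2
  row 3: 1  1  1  2  3  3  3  3  3  3
  row 4: 1  1  1  2  3  3  3  4  4  4
  row 5: 1  1  1  2  3  4  4  5  5  5
  row 6: 1  1  1  2  3  4  4  5  5  6
  row 7: 1  2  2  3  4  5  5  6  6  7
  row 8: 1  2  2  3  4  5  5  6  7  8
  row 9: 1  2  3  4  5  6  6  7  8  9
  row 10: 1  2  3  4  5  6  7  8  9  10

second differences of R give the permutation w = (4, 1, 5, 8, 6, 10, 2, 9, 3, 7).

D(w) has 17 cells with 7 SE-corners; essential set:

[(1, 3, 0), (4, 7, 3), (6, 3, 1), (6, 7, 4), (6, 9, 5), (8, 3, 2), (8, 7, 5)]


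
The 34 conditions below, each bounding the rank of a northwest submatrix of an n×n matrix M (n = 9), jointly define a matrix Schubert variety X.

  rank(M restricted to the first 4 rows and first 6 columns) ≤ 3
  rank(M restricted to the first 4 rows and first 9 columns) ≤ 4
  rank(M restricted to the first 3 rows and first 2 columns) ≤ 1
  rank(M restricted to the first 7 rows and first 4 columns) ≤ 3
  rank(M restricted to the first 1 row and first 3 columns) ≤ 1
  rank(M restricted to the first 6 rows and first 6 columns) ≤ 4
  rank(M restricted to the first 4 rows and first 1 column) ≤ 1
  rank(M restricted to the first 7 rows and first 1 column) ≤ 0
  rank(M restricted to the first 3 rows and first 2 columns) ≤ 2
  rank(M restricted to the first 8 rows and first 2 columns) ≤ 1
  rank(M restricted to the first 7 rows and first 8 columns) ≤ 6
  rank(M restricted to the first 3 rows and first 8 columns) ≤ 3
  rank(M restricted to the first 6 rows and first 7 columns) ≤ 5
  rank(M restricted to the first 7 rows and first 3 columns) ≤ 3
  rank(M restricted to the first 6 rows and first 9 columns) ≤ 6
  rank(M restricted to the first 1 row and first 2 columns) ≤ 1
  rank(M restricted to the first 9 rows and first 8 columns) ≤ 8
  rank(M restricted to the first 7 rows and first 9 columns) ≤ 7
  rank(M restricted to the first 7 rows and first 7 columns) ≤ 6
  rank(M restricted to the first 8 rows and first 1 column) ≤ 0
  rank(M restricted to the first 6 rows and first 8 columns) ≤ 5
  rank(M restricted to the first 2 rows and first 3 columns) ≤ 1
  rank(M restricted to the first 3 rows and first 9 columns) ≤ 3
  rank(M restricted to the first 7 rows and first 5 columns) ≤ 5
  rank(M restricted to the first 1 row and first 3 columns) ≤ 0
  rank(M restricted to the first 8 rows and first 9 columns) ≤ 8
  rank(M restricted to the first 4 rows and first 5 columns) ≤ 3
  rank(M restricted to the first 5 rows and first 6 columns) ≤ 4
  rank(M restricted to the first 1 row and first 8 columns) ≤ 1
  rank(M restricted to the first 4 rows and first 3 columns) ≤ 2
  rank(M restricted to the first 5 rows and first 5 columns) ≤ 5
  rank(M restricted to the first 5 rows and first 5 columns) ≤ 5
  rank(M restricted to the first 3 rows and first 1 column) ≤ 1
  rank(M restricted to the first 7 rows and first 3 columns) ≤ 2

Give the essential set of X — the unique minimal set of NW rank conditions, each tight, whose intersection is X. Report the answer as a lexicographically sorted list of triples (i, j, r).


Propagating the 34 rank bounds to every northwest block:

  row 1: 0, 0, 0, 1, 1, 1, 1, 1, 1
  row 2: 0, 1, 1, 2, 2, 2, 2, 2, 2
  row 3: 0, 1, 2, 3, 3, 3, 3, 3, 3
  row 4: 0, 1, 2, 3, 3, 3, 4, 4, 4
  row 5: 0, 1, 2, 3, 4, 4, 5, 5, 5
  row 6: 0, 1, 2, 3, 4, 4, 5, 5, 6
  row 7: 0, 1, 2, 3, 4, 5, 6, 6, 7
  row 8: 0, 1, 2, 3, 4, 5, 6, 7, 8
  row 9: 1, 2, 3, 4, 5, 6, 7, 8, 9

reading off 1-entries of Δ²R: w = (4, 2, 3, 7, 5, 9, 6, 8, 1).

D(w) has 14 cells with 5 SE-corners; essential set:

[(1, 3, 0), (4, 6, 3), (6, 6, 4), (6, 8, 5), (8, 1, 0)]


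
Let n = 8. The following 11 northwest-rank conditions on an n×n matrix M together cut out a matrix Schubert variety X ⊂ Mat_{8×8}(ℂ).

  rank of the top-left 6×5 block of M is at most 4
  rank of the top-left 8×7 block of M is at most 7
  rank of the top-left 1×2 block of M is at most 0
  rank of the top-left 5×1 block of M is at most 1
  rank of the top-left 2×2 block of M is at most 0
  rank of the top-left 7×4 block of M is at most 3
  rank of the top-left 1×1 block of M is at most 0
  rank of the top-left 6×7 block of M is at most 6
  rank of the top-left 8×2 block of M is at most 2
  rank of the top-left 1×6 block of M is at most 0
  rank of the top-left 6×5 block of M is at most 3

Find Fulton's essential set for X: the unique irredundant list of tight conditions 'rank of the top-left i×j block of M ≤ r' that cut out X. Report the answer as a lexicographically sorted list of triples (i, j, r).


Propagating the 11 rank bounds to every northwest block:

  0 | 0 | 0 | 0 | 0 | 0 | 1 | 1
  0 | 0 | 1 | 1 | 1 | 1 | 2 | 2
  1 | 1 | 2 | 2 | 2 | 2 | 3 | 3
  1 | 2 | 3 | 3 | 3 | 3 | 4 | 4
  1 | 2 | 3 | 3 | 3 | 4 | 5 | 5
  1 | 2 | 3 | 3 | 3 | 4 | 5 | 6
  1 | 2 | 3 | 3 | 4 | 5 | 6 | 7
  1 | 2 | 3 | 4 | 5 | 6 | 7 | 8

second differences of R give the permutation w = (7, 3, 1, 2, 6, 8, 5, 4).

Rothe diagram D(w) (13 cells), 4 SE-corners (essential conditions):

[(1, 6, 0), (2, 2, 0), (6, 5, 3), (7, 4, 3)]


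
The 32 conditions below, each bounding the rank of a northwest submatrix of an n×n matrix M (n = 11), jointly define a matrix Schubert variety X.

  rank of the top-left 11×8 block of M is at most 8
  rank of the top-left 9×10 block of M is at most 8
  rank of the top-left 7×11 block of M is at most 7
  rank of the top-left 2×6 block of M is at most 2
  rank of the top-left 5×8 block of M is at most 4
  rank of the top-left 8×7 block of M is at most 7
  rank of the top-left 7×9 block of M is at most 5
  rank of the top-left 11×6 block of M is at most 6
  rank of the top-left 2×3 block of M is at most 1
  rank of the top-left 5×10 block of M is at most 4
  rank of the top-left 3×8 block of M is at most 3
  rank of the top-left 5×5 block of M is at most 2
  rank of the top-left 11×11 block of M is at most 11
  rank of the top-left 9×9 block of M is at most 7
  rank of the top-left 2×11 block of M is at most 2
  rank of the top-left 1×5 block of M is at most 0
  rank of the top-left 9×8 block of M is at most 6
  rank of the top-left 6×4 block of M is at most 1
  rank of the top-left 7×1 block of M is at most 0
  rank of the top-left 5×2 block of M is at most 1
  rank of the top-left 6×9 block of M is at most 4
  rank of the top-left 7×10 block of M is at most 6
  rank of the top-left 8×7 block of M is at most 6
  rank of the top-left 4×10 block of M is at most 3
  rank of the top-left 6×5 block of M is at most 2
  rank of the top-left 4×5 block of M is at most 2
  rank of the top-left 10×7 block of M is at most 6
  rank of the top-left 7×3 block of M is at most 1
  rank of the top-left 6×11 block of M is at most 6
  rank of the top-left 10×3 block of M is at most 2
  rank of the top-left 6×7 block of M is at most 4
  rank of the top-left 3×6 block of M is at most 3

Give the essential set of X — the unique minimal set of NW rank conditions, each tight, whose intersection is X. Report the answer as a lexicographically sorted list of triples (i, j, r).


Recovering R(i,j) via the rank-extension bound from the 32 conditions:

  i=1: 0 0 0 0 0 1 1 1 1 1 1
  i=2: 0 1 1 1 1 2 2 2 2 2 2
  i=3: 0 1 1 1 2 3 3 3 3 3 3
  i=4: 0 1 1 1 2 3 3 3 3 3 4
  i=5: 0 1 1 1 2 3 4 4 4 4 5
  i=6: 0 1 1 1 2 3 4 4 4 5 6
  i=7: 0 1 1 2 3 4 5 5 5 6 7
  i=8: 1 2 2 3 4 5 6 6 6 7 8
  i=9: 1 2 2 3 4 5 6 6 7 8 9
  i=10: 1 2 2 3 4 5 6 7 8 9 10
  i=11: 1 2 3 4 5 6 7 8 9 10 11

reading off 1-entries of Δ²R: w = (6, 2, 5, 11, 7, 10, 4, 1, 9, 8, 3).

Fulton essential set (8 of the 29 Rothe cells):

[(1, 5, 0), (4, 10, 3), (6, 4, 1), (6, 9, 4), (7, 1, 0), (7, 3, 1), (9, 8, 6), (10, 3, 2)]
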